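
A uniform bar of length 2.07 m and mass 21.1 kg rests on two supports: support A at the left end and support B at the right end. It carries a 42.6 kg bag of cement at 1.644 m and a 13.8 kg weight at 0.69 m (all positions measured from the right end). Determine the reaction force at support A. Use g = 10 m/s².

R_A ≈ 490 N

About support B:
Beam weight: 21.1 × 10 = 211 N down at 1.035 m → arm 1.035 m, τ = 211 × 1.035 = 218.4 N·m counterclockwise.
Bag of cement: 42.6 × 10 = 426 N down at 1.644 m → arm 1.644 m, τ = 426 × 1.644 = 700.3 N·m counterclockwise.
Weight: 13.8 × 10 = 138 N down at 0.69 m → arm 0.69 m, τ = 138 × 0.69 = 95.22 N·m counterclockwise.
Net load moment about support B = 1014 N·m counterclockwise.
Reaction R at support A is upward at 2.07 m, arm 2.07 m → moment R × 2.07 clockwise.
Balancing moments: R × 2.07 = 1014, giving R = 490 N.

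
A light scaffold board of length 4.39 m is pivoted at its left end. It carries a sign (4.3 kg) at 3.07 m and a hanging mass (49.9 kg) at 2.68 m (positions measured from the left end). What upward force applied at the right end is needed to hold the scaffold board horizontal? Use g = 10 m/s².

Taking torques about the left end:
Sign: 4.3 × 10 = 43 N down at 3.07 m → arm 3.07 m, τ = 43 × 3.07 = 132 N·m clockwise.
Hanging mass: 49.9 × 10 = 499 N down at 2.68 m → arm 2.68 m, τ = 499 × 2.68 = 1337 N·m clockwise.
Net moment of the loads = 1469 N·m clockwise.
The upward force F acts at the right end, arm 4.39 m, giving F × 4.39 counterclockwise.
Balancing moments: F × 4.39 = 1469, giving F = 1469 / 4.39 = 335 N.

F ≈ 335 N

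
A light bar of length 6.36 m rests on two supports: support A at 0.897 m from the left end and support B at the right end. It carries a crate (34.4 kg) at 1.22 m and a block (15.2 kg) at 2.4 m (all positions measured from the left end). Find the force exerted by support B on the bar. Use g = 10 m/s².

About support A:
Crate: 34.4 × 10 = 344 N down at 1.22 m → arm 0.323 m, τ = 344 × 0.323 = 111.1 N·m clockwise.
Block: 15.2 × 10 = 152 N down at 2.4 m → arm 1.503 m, τ = 152 × 1.503 = 228.5 N·m clockwise.
Net load moment about support A = 339.6 N·m clockwise.
Reaction R at support B is upward at 6.36 m, arm 5.463 m → moment R × 5.463 counterclockwise.
Setting net torque to zero: R × 5.463 = 339.6 → R = 62.2 N.

R_B ≈ 62.2 N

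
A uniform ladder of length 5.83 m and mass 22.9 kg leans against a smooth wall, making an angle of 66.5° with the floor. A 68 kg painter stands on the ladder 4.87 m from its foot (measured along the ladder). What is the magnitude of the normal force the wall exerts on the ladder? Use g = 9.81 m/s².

N_wall ≈ 291 N

Sum moments about the foot of the ladder (the floor normal and friction both act there and drop out).
Ladder weight 22.9×9.81 = 224.6 N acts at 2.915 m along the ladder; its horizontal arm is 2.915·cos66.5° = 1.162 m → τ = 261 N·m clockwise.
Painter: 68×9.81 = 667.1 N at 4.87 m → arm 1.942 m → τ = 1296 N·m clockwise.
Wall normal N acts horizontally at the top; its moment arm is the height L sinθ = 5.83·sin66.5° = 5.346 m, counterclockwise.
Στ = 0 ⇒ N × 5.346 = 1557 ⇒ N = 291 N.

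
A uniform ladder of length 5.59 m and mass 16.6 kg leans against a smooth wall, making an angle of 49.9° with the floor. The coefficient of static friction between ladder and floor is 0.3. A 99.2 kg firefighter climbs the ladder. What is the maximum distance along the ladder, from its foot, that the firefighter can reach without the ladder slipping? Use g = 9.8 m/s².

d ≈ 1.86 m

About the foot of the ladder:
Ladder weight 16.6×9.8 = 162.7 N acts at 2.795 m along the ladder; its horizontal arm is 2.795·cos49.9° = 1.8 m → τ = 292.9 N·m clockwise.
Firefighter weight 99.2×9.8 = 972.2 N at distance d → arm d·cos49.9° → τ = 972.2·d·0.6441 clockwise.
Wall normal N at the top has arm L sinθ = 4.276 m counterclockwise, so Στ = 0 gives N·4.276 = 292.9 + 626.2·d.
ΣFy = 0 ⇒ N_floor = 1135 N, so the maximum friction is μ_s·N_floor = 0.3×1135 = 340.5 N. ΣFx = 0 ⇒ N_wall = f, so at the slipping point N = 340.5 N.
Substituting: 340.5×4.276 = 292.9 + 626.2·d ⇒ d = (1456 − 292.9) / 626.2 = 1.86 m.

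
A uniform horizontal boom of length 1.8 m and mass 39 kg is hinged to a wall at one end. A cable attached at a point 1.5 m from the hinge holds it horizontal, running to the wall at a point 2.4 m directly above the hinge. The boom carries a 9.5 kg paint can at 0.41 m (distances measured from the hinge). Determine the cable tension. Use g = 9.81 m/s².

T ≈ 301 N

Choose the hinge as the axis so the unknown hinge reaction has zero arm there.
Beam weight: 39 × 9.81 = 382.6 N down at 0.9 m → arm 0.9 m, τ = 382.6 × 0.9 = 344.3 N·m clockwise.
Paint can: 9.5 × 9.81 = 93.2 N down at 0.41 m → arm 0.41 m, τ = 93.2 × 0.41 = 38.21 N·m clockwise.
Total clockwise load moment = 382.5 N·m.
The cable tension T acts at 1.5 m; only its component perpendicular to the boom, T sinθ, produces torque. sinθ = h/√(h²+d²) = 2.4/√(2.4²+1.5²) = 0.848.
Setting net torque to zero: T × 1.5 × 0.848 = 382.5 → T = 382.5 / 1.272 = 301 N.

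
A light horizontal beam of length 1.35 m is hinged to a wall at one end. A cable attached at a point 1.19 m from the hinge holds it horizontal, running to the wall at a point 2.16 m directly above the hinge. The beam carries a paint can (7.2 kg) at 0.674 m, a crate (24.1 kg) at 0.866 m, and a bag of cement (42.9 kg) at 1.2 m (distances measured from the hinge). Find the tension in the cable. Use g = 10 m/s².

About the hinge:
Paint can: 7.2 × 10 = 72 N down at 0.674 m → arm 0.674 m, τ = 72 × 0.674 = 48.53 N·m clockwise.
Crate: 24.1 × 10 = 241 N down at 0.866 m → arm 0.866 m, τ = 241 × 0.866 = 208.7 N·m clockwise.
Bag of cement: 42.9 × 10 = 429 N down at 1.2 m → arm 1.2 m, τ = 429 × 1.2 = 514.8 N·m clockwise.
Total clockwise load moment = 772 N·m.
The cable tension T acts at 1.19 m; only its component perpendicular to the beam, T sinθ, produces torque. sinθ = h/√(h²+d²) = 2.16/√(2.16²+1.19²) = 0.8759.
For rotational equilibrium, T × 1.19 × 0.8759 = 772, so T = 772 / 1.042 = 741 N.

T ≈ 741 N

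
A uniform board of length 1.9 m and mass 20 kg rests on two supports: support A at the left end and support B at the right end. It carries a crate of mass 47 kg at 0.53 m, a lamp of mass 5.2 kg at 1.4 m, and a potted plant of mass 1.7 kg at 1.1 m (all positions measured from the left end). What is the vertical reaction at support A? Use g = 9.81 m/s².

Taking torques about support B:
Beam weight: 20 × 9.81 = 196.2 N down at 0.95 m → arm 0.95 m, τ = 196.2 × 0.95 = 186.4 N·m counterclockwise.
Crate: 47 × 9.81 = 461.1 N down at 0.53 m → arm 1.37 m, τ = 461.1 × 1.37 = 631.7 N·m counterclockwise.
Lamp: 5.2 × 9.81 = 51.01 N down at 1.4 m → arm 0.5 m, τ = 51.01 × 0.5 = 25.5 N·m counterclockwise.
Potted plant: 1.7 × 9.81 = 16.68 N down at 1.1 m → arm 0.8 m, τ = 16.68 × 0.8 = 13.34 N·m counterclockwise.
Net load moment about support B = 856.9 N·m counterclockwise.
Reaction R at support A is upward at 0 m, arm 1.9 m → moment R × 1.9 clockwise.
Στ = 0 ⇒ R × 1.9 = 856.9 ⇒ R = 451 N.

R_A ≈ 451 N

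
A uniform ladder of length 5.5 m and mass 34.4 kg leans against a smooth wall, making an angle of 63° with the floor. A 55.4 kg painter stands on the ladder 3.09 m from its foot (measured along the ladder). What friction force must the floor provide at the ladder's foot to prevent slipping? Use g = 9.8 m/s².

Choose the foot of the ladder as the axis so the floor normal and friction both act there and drop out.
Ladder weight 34.4×9.8 = 337.1 N acts at 2.75 m along the ladder; its horizontal arm is 2.75·cos63° = 1.248 m → τ = 420.7 N·m clockwise.
Painter: 55.4×9.8 = 542.9 N at 3.09 m → arm 1.403 m → τ = 761.7 N·m clockwise.
Wall normal N acts horizontally at the top; its moment arm is the height L sinθ = 5.5·sin63° = 4.901 m, counterclockwise.
Balancing moments: N × 4.901 = 1182, giving N = 241 N.
ΣFx = 0: friction at the foot balances the wall's push, so f = N_wall = 241 N.

f ≈ 241 N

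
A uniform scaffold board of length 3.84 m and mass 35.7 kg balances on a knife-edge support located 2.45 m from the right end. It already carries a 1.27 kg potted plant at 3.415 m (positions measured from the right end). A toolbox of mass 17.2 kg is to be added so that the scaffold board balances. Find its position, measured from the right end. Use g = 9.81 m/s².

Sum moments about the knife-edge support (at 2.45 m from the right end) (the support reaction has zero arm there).
Beam weight: 35.7 × 9.81 = 350.2 N down at 1.92 m → arm 0.53 m, τ = 350.2 × 0.53 = 185.6 N·m clockwise.
Potted plant: 1.27 × 9.81 = 12.46 N down at 3.415 m → arm 0.965 m, τ = 12.46 × 0.965 = 12.02 N·m counterclockwise.
Net moment of existing loads = 173.6 N·m clockwise.
The toolbox weighs 17.2 × 9.81 = 168.7 N and must supply an equal counterclockwise moment, so its lever arm about the knife-edge support is 173.6 / 168.7 = 1.03 m.
That puts it at 2.45 + 1.03 = 3.48 m from the right end.

x ≈ 3.48 m from the right end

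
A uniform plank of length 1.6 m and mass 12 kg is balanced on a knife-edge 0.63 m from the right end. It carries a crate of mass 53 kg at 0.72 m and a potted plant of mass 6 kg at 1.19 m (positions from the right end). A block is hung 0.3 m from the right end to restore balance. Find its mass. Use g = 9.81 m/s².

m ≈ 30.8 kg

About the knife-edge (at 0.63 m from the right end):
Beam weight: 12 × 9.81 = 117.7 N down at 0.8 m → arm 0.17 m, τ = 117.7 × 0.17 = 20.01 N·m counterclockwise.
Crate: 53 × 9.81 = 519.9 N down at 0.72 m → arm 0.09 m, τ = 519.9 × 0.09 = 46.79 N·m counterclockwise.
Potted plant: 6 × 9.81 = 58.86 N down at 1.19 m → arm 0.56 m, τ = 58.86 × 0.56 = 32.96 N·m counterclockwise.
Net moment of known loads = 99.76 N·m counterclockwise.
An unknown mass m at 0.3 m has arm 0.33 m; its moment is m·g·0.33 clockwise.
For rotational equilibrium, m × 9.81 × 0.33 = 99.76, so m = 99.76 / (9.81 × 0.33) = 30.8 kg.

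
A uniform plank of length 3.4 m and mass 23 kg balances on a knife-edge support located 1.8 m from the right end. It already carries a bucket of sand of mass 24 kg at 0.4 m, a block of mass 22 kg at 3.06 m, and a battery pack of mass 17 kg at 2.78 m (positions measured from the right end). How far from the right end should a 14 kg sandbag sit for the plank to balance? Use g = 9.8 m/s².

x ≈ 1.19 m from the right end

Take moments about the knife-edge support (at 1.8 m from the right end).
Beam weight: 23 × 9.8 = 225.4 N down at 1.7 m → arm 0.1 m, τ = 225.4 × 0.1 = 22.54 N·m clockwise.
Bucket of sand: 24 × 9.8 = 235.2 N down at 0.4 m → arm 1.4 m, τ = 235.2 × 1.4 = 329.3 N·m clockwise.
Block: 22 × 9.8 = 215.6 N down at 3.06 m → arm 1.26 m, τ = 215.6 × 1.26 = 271.7 N·m counterclockwise.
Battery pack: 17 × 9.8 = 166.6 N down at 2.78 m → arm 0.98 m, τ = 166.6 × 0.98 = 163.3 N·m counterclockwise.
Net moment of existing loads = 83.16 N·m counterclockwise.
The sandbag weighs 14 × 9.8 = 137.2 N and must supply an equal clockwise moment, so its lever arm about the knife-edge support is 83.16 / 137.2 = 0.606 m.
That puts it at 1.8 − 0.606 = 1.19 m from the right end.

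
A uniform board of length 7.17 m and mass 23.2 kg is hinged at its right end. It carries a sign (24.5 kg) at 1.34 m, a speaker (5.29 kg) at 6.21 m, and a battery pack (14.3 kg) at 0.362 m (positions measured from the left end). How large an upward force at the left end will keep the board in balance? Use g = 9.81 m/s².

F ≈ 449 N

Sum moments about the right end (the unknown pivot reaction has zero arm there).
Beam weight: 23.2 × 9.81 = 227.6 N down at 3.585 m → arm 3.585 m, τ = 227.6 × 3.585 = 815.9 N·m counterclockwise.
Sign: 24.5 × 9.81 = 240.3 N down at 1.34 m → arm 5.83 m, τ = 240.3 × 5.83 = 1401 N·m counterclockwise.
Speaker: 5.29 × 9.81 = 51.89 N down at 6.21 m → arm 0.96 m, τ = 51.89 × 0.96 = 49.81 N·m counterclockwise.
Battery pack: 14.3 × 9.81 = 140.3 N down at 0.362 m → arm 6.808 m, τ = 140.3 × 6.808 = 955.2 N·m counterclockwise.
Net moment of the loads = 3222 N·m counterclockwise.
The upward force F acts at the left end, arm 7.17 m, giving F × 7.17 clockwise.
Balancing moments: F × 7.17 = 3222, giving F = 3222 / 7.17 = 449 N.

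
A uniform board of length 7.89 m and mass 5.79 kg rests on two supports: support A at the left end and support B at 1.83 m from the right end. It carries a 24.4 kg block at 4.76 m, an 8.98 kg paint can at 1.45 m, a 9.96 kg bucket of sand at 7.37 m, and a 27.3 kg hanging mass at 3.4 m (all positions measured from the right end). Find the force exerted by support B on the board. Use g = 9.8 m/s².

R_B ≈ 461 N

Choose support A as the axis so its reaction then has zero moment arm.
Beam weight: 5.79 × 9.8 = 56.74 N down at 3.945 m → arm 3.945 m, τ = 56.74 × 3.945 = 223.8 N·m clockwise.
Block: 24.4 × 9.8 = 239.1 N down at 4.76 m → arm 3.13 m, τ = 239.1 × 3.13 = 748.4 N·m clockwise.
Paint can: 8.98 × 9.8 = 88 N down at 1.45 m → arm 6.44 m, τ = 88 × 6.44 = 566.7 N·m clockwise.
Bucket of sand: 9.96 × 9.8 = 97.61 N down at 7.37 m → arm 0.52 m, τ = 97.61 × 0.52 = 50.76 N·m clockwise.
Hanging mass: 27.3 × 9.8 = 267.5 N down at 3.4 m → arm 4.49 m, τ = 267.5 × 4.49 = 1201 N·m clockwise.
Net load moment about support A = 2791 N·m clockwise.
Reaction R at support B is upward at 1.83 m, arm 6.06 m → moment R × 6.06 counterclockwise.
Στ = 0 ⇒ R × 6.06 = 2791 ⇒ R = 461 N.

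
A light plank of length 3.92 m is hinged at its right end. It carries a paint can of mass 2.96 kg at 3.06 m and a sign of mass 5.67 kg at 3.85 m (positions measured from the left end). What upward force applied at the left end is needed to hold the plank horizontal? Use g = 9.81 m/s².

F ≈ 7.36 N

Take moments about the right end.
Paint can: 2.96 × 9.81 = 29.04 N down at 3.06 m → arm 0.86 m, τ = 29.04 × 0.86 = 24.97 N·m counterclockwise.
Sign: 5.67 × 9.81 = 55.62 N down at 3.85 m → arm 0.07 m, τ = 55.62 × 0.07 = 3.893 N·m counterclockwise.
Net moment of the loads = 28.86 N·m counterclockwise.
The upward force F acts at the left end, arm 3.92 m, giving F × 3.92 clockwise.
Setting net torque to zero: F × 3.92 = 28.86 → F = 28.86 / 3.92 = 7.36 N.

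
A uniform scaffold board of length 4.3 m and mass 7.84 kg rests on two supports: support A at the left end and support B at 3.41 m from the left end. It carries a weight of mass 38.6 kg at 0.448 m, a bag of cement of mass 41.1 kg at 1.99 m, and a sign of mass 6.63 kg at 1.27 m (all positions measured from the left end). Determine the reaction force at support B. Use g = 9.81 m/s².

R_B ≈ 358 N

About support A:
Beam weight: 7.84 × 9.81 = 76.91 N down at 2.15 m → arm 2.15 m, τ = 76.91 × 2.15 = 165.4 N·m clockwise.
Weight: 38.6 × 9.81 = 378.7 N down at 0.448 m → arm 0.448 m, τ = 378.7 × 0.448 = 169.7 N·m clockwise.
Bag of cement: 41.1 × 9.81 = 403.2 N down at 1.99 m → arm 1.99 m, τ = 403.2 × 1.99 = 802.4 N·m clockwise.
Sign: 6.63 × 9.81 = 65.04 N down at 1.27 m → arm 1.27 m, τ = 65.04 × 1.27 = 82.6 N·m clockwise.
Net load moment about support A = 1220 N·m clockwise.
Reaction R at support B is upward at 3.41 m, arm 3.41 m → moment R × 3.41 counterclockwise.
Balancing moments: R × 3.41 = 1220, giving R = 358 N.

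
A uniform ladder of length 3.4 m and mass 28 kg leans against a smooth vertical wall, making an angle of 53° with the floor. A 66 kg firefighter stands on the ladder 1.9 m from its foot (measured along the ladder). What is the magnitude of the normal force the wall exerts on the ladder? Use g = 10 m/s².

Choose the foot of the ladder as the axis so the floor normal and friction both act there and drop out.
Ladder weight 28×10 = 280 N acts at 1.7 m along the ladder; its horizontal arm is 1.7·cos53° = 1.023 m → τ = 286.4 N·m clockwise.
Firefighter: 66×10 = 660 N at 1.9 m → arm 1.143 m → τ = 754.4 N·m clockwise.
Wall normal N acts horizontally at the top; its moment arm is the height L sinθ = 3.4·sin53° = 2.715 m, counterclockwise.
For rotational equilibrium, N × 2.715 = 1041, so N = 383 N.

N_wall ≈ 383 N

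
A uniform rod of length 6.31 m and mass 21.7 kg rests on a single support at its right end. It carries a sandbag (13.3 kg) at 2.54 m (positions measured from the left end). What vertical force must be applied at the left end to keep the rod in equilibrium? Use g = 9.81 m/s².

About the right end:
Beam weight: 21.7 × 9.81 = 212.9 N down at 3.155 m → arm 3.155 m, τ = 212.9 × 3.155 = 671.7 N·m counterclockwise.
Sandbag: 13.3 × 9.81 = 130.5 N down at 2.54 m → arm 3.77 m, τ = 130.5 × 3.77 = 492 N·m counterclockwise.
Net moment of the loads = 1164 N·m counterclockwise.
The upward force F acts at the left end, arm 6.31 m, giving F × 6.31 clockwise.
Setting net torque to zero: F × 6.31 = 1164 → F = 1164 / 6.31 = 184 N.

F ≈ 184 N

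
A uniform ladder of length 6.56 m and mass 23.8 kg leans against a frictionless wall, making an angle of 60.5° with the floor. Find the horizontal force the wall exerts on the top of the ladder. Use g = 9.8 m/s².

Sum moments about the foot of the ladder (the floor normal and friction both act there and drop out).
Ladder weight 23.8×9.8 = 233.2 N acts at 3.28 m along the ladder; its horizontal arm is 3.28·cos60.5° = 1.615 m → τ = 376.6 N·m clockwise.
Wall normal N acts horizontally at the top; its moment arm is the height L sinθ = 6.56·sin60.5° = 5.71 m, counterclockwise.
Setting net torque to zero: N × 5.71 = 376.6 → N = 66 N.

N_wall ≈ 66 N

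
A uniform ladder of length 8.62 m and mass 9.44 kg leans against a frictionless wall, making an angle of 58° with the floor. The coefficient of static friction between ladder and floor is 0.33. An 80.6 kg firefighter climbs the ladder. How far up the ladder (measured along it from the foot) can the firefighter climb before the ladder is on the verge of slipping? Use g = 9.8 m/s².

Choose the foot of the ladder as the axis so the floor normal and friction both act there and drop out.
Ladder weight 9.44×9.8 = 92.51 N acts at 4.31 m along the ladder; its horizontal arm is 4.31·cos58° = 2.284 m → τ = 211.3 N·m clockwise.
Firefighter weight 80.6×9.8 = 789.9 N at distance d → arm d·cos58° → τ = 789.9·d·0.5299 clockwise.
Wall normal N at the top has arm L sinθ = 7.31 m counterclockwise, so Στ = 0 gives N·7.31 = 211.3 + 418.6·d.
ΣFy = 0 ⇒ N_floor = 882.4 N, so the maximum friction is μ_s·N_floor = 0.33×882.4 = 291.2 N. ΣFx = 0 ⇒ N_wall = f, so at the slipping point N = 291.2 N.
Substituting: 291.2×7.31 = 211.3 + 418.6·d ⇒ d = (2129 − 211.3) / 418.6 = 4.58 m.

d ≈ 4.58 m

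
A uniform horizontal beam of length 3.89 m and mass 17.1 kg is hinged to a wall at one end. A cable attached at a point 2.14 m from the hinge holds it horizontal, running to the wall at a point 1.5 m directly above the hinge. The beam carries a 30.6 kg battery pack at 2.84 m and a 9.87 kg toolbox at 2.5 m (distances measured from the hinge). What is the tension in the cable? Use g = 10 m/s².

Choose the hinge as the axis so the unknown hinge reaction has zero arm there.
Beam weight: 17.1 × 10 = 171 N down at 1.945 m → arm 1.945 m, τ = 171 × 1.945 = 332.6 N·m clockwise.
Battery pack: 30.6 × 10 = 306 N down at 2.84 m → arm 2.84 m, τ = 306 × 2.84 = 869 N·m clockwise.
Toolbox: 9.87 × 10 = 98.7 N down at 2.5 m → arm 2.5 m, τ = 98.7 × 2.5 = 246.8 N·m clockwise.
Total clockwise load moment = 1448 N·m.
The cable tension T acts at 2.14 m; only its component perpendicular to the beam, T sinθ, produces torque. sinθ = h/√(h²+d²) = 1.5/√(1.5²+2.14²) = 0.574.
Setting net torque to zero: T × 2.14 × 0.574 = 1448 → T = 1448 / 1.228 = 1180 N.

T ≈ 1180 N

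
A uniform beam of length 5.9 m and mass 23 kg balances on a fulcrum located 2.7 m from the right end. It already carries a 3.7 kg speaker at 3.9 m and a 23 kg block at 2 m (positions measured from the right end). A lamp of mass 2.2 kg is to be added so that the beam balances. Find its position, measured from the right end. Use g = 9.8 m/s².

x ≈ 5.39 m from the right end

Choose the fulcrum (at 2.7 m from the right end) as the axis so the support reaction has zero arm there.
Beam weight: 23 × 9.8 = 225.4 N down at 2.95 m → arm 0.25 m, τ = 225.4 × 0.25 = 56.35 N·m counterclockwise.
Speaker: 3.7 × 9.8 = 36.26 N down at 3.9 m → arm 1.2 m, τ = 36.26 × 1.2 = 43.51 N·m counterclockwise.
Block: 23 × 9.8 = 225.4 N down at 2 m → arm 0.7 m, τ = 225.4 × 0.7 = 157.8 N·m clockwise.
Net moment of existing loads = 57.94 N·m clockwise.
The lamp weighs 2.2 × 9.8 = 21.56 N and must supply an equal counterclockwise moment, so its lever arm about the fulcrum is 57.94 / 21.56 = 2.69 m.
That puts it at 2.7 + 2.69 = 5.39 m from the right end.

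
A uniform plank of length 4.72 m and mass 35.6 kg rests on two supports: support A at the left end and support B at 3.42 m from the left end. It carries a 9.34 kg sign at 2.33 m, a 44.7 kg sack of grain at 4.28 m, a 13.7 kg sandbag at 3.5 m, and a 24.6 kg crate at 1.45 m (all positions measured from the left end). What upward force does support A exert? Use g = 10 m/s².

R_A ≈ 166 N

Choose support B as the axis so its reaction then has zero moment arm.
Beam weight: 35.6 × 10 = 356 N down at 2.36 m → arm 1.06 m, τ = 356 × 1.06 = 377.4 N·m counterclockwise.
Sign: 9.34 × 10 = 93.4 N down at 2.33 m → arm 1.09 m, τ = 93.4 × 1.09 = 101.8 N·m counterclockwise.
Sack of grain: 44.7 × 10 = 447 N down at 4.28 m → arm 0.86 m, τ = 447 × 0.86 = 384.4 N·m clockwise.
Sandbag: 13.7 × 10 = 137 N down at 3.5 m → arm 0.08 m, τ = 137 × 0.08 = 10.96 N·m clockwise.
Crate: 24.6 × 10 = 246 N down at 1.45 m → arm 1.97 m, τ = 246 × 1.97 = 484.6 N·m counterclockwise.
Net load moment about support B = 568.4 N·m counterclockwise.
Reaction R at support A is upward at 0 m, arm 3.42 m → moment R × 3.42 clockwise.
Setting net torque to zero: R × 3.42 = 568.4 → R = 166 N.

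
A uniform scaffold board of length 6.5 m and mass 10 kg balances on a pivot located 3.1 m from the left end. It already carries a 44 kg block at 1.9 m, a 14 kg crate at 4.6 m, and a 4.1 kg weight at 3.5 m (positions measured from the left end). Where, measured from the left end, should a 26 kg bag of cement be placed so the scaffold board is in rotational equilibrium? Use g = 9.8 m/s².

x ≈ 4.2 m from the left end

Choose the pivot (at 3.1 m from the left end) as the axis so the support reaction has zero arm there.
Beam weight: 10 × 9.8 = 98 N down at 3.25 m → arm 0.15 m, τ = 98 × 0.15 = 14.7 N·m clockwise.
Block: 44 × 9.8 = 431.2 N down at 1.9 m → arm 1.2 m, τ = 431.2 × 1.2 = 517.4 N·m counterclockwise.
Crate: 14 × 9.8 = 137.2 N down at 4.6 m → arm 1.5 m, τ = 137.2 × 1.5 = 205.8 N·m clockwise.
Weight: 4.1 × 9.8 = 40.18 N down at 3.5 m → arm 0.4 m, τ = 40.18 × 0.4 = 16.07 N·m clockwise.
Net moment of existing loads = 280.8 N·m counterclockwise.
The bag of cement weighs 26 × 9.8 = 254.8 N and must supply an equal clockwise moment, so its lever arm about the pivot is 280.8 / 254.8 = 1.1 m.
That puts it at 3.1 + 1.1 = 4.2 m from the left end.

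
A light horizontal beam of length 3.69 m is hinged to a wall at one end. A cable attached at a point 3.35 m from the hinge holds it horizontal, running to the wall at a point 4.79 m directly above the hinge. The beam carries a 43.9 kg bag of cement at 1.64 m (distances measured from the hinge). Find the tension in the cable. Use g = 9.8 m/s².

Choose the hinge as the axis so the unknown hinge reaction has zero arm there.
Bag of cement: 43.9 × 9.8 = 430.2 N down at 1.64 m → arm 1.64 m, τ = 430.2 × 1.64 = 705.5 N·m clockwise.
Total clockwise load moment = 705.5 N·m.
The cable tension T acts at 3.35 m; only its component perpendicular to the beam, T sinθ, produces torque. sinθ = h/√(h²+d²) = 4.79/√(4.79²+3.35²) = 0.8195.
For rotational equilibrium, T × 3.35 × 0.8195 = 705.5, so T = 705.5 / 2.745 = 257 N.

T ≈ 257 N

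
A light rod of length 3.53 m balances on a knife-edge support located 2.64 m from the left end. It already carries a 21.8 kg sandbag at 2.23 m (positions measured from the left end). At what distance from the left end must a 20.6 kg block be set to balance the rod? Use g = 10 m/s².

x ≈ 3.07 m from the left end

Sum moments about the knife-edge support (at 2.64 m from the left end) (the support reaction has zero arm there).
Sandbag: 21.8 × 10 = 218 N down at 2.23 m → arm 0.41 m, τ = 218 × 0.41 = 89.38 N·m counterclockwise.
Net moment of existing loads = 89.38 N·m counterclockwise.
The block weighs 20.6 × 10 = 206 N and must supply an equal clockwise moment, so its lever arm about the knife-edge support is 89.38 / 206 = 0.434 m.
That puts it at 2.64 + 0.434 = 3.07 m from the left end.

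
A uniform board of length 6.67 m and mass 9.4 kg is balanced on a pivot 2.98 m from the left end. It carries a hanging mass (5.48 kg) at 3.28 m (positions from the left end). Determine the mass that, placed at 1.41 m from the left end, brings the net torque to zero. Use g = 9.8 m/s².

Take moments about the pivot (at 2.98 m from the left end).
Beam weight: 9.4 × 9.8 = 92.12 N down at 3.335 m → arm 0.355 m, τ = 92.12 × 0.355 = 32.7 N·m clockwise.
Hanging mass: 5.48 × 9.8 = 53.7 N down at 3.28 m → arm 0.3 m, τ = 53.7 × 0.3 = 16.11 N·m clockwise.
Net moment of known loads = 48.81 N·m clockwise.
An unknown mass m at 1.41 m has arm 1.57 m; its moment is m·g·1.57 counterclockwise.
Balancing moments: m × 9.8 × 1.57 = 48.81, giving m = 48.81 / (9.8 × 1.57) = 3.17 kg.

m ≈ 3.17 kg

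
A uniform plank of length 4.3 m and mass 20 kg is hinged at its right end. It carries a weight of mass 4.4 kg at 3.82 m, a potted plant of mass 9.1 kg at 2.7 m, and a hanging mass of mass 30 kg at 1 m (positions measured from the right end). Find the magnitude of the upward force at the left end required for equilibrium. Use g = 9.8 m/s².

Taking torques about the right end:
Beam weight: 20 × 9.8 = 196 N down at 2.15 m → arm 2.15 m, τ = 196 × 2.15 = 421.4 N·m counterclockwise.
Weight: 4.4 × 9.8 = 43.12 N down at 3.82 m → arm 3.82 m, τ = 43.12 × 3.82 = 164.7 N·m counterclockwise.
Potted plant: 9.1 × 9.8 = 89.18 N down at 2.7 m → arm 2.7 m, τ = 89.18 × 2.7 = 240.8 N·m counterclockwise.
Hanging mass: 30 × 9.8 = 294 N down at 1 m → arm 1 m, τ = 294 × 1 = 294 N·m counterclockwise.
Net moment of the loads = 1121 N·m counterclockwise.
The upward force F acts at the left end, arm 4.3 m, giving F × 4.3 clockwise.
Setting net torque to zero: F × 4.3 = 1121 → F = 1121 / 4.3 = 261 N.

F ≈ 261 N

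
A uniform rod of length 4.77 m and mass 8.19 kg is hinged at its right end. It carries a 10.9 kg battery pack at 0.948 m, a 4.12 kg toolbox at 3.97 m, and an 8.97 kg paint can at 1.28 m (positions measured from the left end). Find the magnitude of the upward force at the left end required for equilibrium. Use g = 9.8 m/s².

F ≈ 197 N

Taking torques about the right end:
Beam weight: 8.19 × 9.8 = 80.26 N down at 2.385 m → arm 2.385 m, τ = 80.26 × 2.385 = 191.4 N·m counterclockwise.
Battery pack: 10.9 × 9.8 = 106.8 N down at 0.948 m → arm 3.822 m, τ = 106.8 × 3.822 = 408.2 N·m counterclockwise.
Toolbox: 4.12 × 9.8 = 40.38 N down at 3.97 m → arm 0.8 m, τ = 40.38 × 0.8 = 32.3 N·m counterclockwise.
Paint can: 8.97 × 9.8 = 87.91 N down at 1.28 m → arm 3.49 m, τ = 87.91 × 3.49 = 306.8 N·m counterclockwise.
Net moment of the loads = 938.7 N·m counterclockwise.
The upward force F acts at the left end, arm 4.77 m, giving F × 4.77 clockwise.
Balancing moments: F × 4.77 = 938.7, giving F = 938.7 / 4.77 = 197 N.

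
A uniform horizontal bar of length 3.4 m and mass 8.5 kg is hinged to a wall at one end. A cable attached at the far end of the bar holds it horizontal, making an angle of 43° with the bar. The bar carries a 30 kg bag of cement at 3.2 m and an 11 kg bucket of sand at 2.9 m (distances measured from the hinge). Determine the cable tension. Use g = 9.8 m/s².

About the hinge:
Beam weight: 8.5 × 9.8 = 83.3 N down at 1.7 m → arm 1.7 m, τ = 83.3 × 1.7 = 141.6 N·m clockwise.
Bag of cement: 30 × 9.8 = 294 N down at 3.2 m → arm 3.2 m, τ = 294 × 3.2 = 940.8 N·m clockwise.
Bucket of sand: 11 × 9.8 = 107.8 N down at 2.9 m → arm 2.9 m, τ = 107.8 × 2.9 = 312.6 N·m clockwise.
Total clockwise load moment = 1395 N·m.
The cable tension T acts at 3.4 m; only its component perpendicular to the bar, T sinθ, produces torque. sin 43° = 0.682.
Balancing moments: T × 3.4 × 0.682 = 1395, giving T = 1395 / 2.319 = 602 N.

T ≈ 602 N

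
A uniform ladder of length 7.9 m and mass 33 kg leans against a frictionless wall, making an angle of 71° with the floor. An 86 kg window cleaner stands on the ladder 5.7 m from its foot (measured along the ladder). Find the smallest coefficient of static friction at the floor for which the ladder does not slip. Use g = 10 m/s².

Choose the foot of the ladder as the axis so the floor normal and friction both act there and drop out.
Ladder weight 33×10 = 330 N acts at 3.95 m along the ladder; its horizontal arm is 3.95·cos71° = 1.286 m → τ = 424.4 N·m clockwise.
Window cleaner: 86×10 = 860 N at 5.7 m → arm 1.856 m → τ = 1596 N·m clockwise.
Wall normal N acts horizontally at the top; its moment arm is the height L sinθ = 7.9·sin71° = 7.47 m, counterclockwise.
For rotational equilibrium, N × 7.47 = 2020, so N = 270.4 N.
ΣFx = 0 ⇒ f = N_wall = 270.4 N. ΣFy = 0 ⇒ N_floor = 1190 N.
μ_min = f / N_floor = 270.4 / 1190 = 0.227.

μ_min ≈ 0.227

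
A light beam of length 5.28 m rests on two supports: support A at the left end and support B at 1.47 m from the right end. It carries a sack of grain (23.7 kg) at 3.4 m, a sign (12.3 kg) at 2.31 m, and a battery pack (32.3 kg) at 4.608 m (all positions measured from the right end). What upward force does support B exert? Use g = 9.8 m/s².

Sum moments about support A (its reaction then has zero moment arm).
Sack of grain: 23.7 × 9.8 = 232.3 N down at 3.4 m → arm 1.88 m, τ = 232.3 × 1.88 = 436.7 N·m clockwise.
Sign: 12.3 × 9.8 = 120.5 N down at 2.31 m → arm 2.97 m, τ = 120.5 × 2.97 = 357.9 N·m clockwise.
Battery pack: 32.3 × 9.8 = 316.5 N down at 4.608 m → arm 0.672 m, τ = 316.5 × 0.672 = 212.7 N·m clockwise.
Net load moment about support A = 1007 N·m clockwise.
Reaction R at support B is upward at 1.47 m, arm 3.81 m → moment R × 3.81 counterclockwise.
For rotational equilibrium, R × 3.81 = 1007, so R = 264 N.

R_B ≈ 264 N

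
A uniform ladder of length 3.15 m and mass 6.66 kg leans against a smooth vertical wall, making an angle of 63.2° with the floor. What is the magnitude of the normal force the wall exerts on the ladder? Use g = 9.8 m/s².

N_wall ≈ 16.5 N

Choose the foot of the ladder as the axis so the floor normal and friction both act there and drop out.
Ladder weight 6.66×9.8 = 65.27 N acts at 1.575 m along the ladder; its horizontal arm is 1.575·cos63.2° = 0.7101 m → τ = 46.35 N·m clockwise.
Wall normal N acts horizontally at the top; its moment arm is the height L sinθ = 3.15·sin63.2° = 2.812 m, counterclockwise.
For rotational equilibrium, N × 2.812 = 46.35, so N = 16.5 N.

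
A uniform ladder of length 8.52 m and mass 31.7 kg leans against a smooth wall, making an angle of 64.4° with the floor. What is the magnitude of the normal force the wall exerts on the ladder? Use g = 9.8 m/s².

N_wall ≈ 74.4 N

About the foot of the ladder:
Ladder weight 31.7×9.8 = 310.7 N acts at 4.26 m along the ladder; its horizontal arm is 4.26·cos64.4° = 1.841 m → τ = 572 N·m clockwise.
Wall normal N acts horizontally at the top; its moment arm is the height L sinθ = 8.52·sin64.4° = 7.684 m, counterclockwise.
Στ = 0 ⇒ N × 7.684 = 572 ⇒ N = 74.4 N.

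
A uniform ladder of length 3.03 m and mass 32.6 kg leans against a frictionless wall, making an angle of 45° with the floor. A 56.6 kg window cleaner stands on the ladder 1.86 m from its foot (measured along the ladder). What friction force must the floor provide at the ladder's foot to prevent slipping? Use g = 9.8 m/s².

About the foot of the ladder:
Ladder weight 32.6×9.8 = 319.5 N acts at 1.515 m along the ladder; its horizontal arm is 1.515·cos45° = 1.071 m → τ = 342.2 N·m clockwise.
Window cleaner: 56.6×9.8 = 554.7 N at 1.86 m → arm 1.315 m → τ = 729.4 N·m clockwise.
Wall normal N acts horizontally at the top; its moment arm is the height L sinθ = 3.03·sin45° = 2.143 m, counterclockwise.
Balancing moments: N × 2.143 = 1072, giving N = 500 N.
ΣFx = 0: friction at the foot balances the wall's push, so f = N_wall = 500 N.

f ≈ 500 N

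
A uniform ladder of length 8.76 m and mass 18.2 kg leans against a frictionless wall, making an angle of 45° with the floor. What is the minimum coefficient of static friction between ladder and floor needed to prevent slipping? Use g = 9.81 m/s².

Taking torques about the foot of the ladder:
Ladder weight 18.2×9.81 = 178.5 N acts at 4.38 m along the ladder; its horizontal arm is 4.38·cos45° = 3.097 m → τ = 552.8 N·m clockwise.
Wall normal N acts horizontally at the top; its moment arm is the height L sinθ = 8.76·sin45° = 6.194 m, counterclockwise.
Στ = 0 ⇒ N × 6.194 = 552.8 ⇒ N = 89.25 N.
ΣFx = 0 ⇒ f = N_wall = 89.25 N. ΣFy = 0 ⇒ N_floor = 178.5 N.
μ_min = f / N_floor = 89.25 / 178.5 = 0.5.

μ_min ≈ 0.5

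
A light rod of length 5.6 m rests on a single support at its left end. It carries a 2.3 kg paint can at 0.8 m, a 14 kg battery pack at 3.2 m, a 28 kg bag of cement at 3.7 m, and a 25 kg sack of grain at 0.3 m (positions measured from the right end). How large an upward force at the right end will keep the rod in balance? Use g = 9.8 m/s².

Sum moments about the left end (the unknown pivot reaction has zero arm there).
Paint can: 2.3 × 9.8 = 22.54 N down at 0.8 m → arm 4.8 m, τ = 22.54 × 4.8 = 108.2 N·m clockwise.
Battery pack: 14 × 9.8 = 137.2 N down at 3.2 m → arm 2.4 m, τ = 137.2 × 2.4 = 329.3 N·m clockwise.
Bag of cement: 28 × 9.8 = 274.4 N down at 3.7 m → arm 1.9 m, τ = 274.4 × 1.9 = 521.4 N·m clockwise.
Sack of grain: 25 × 9.8 = 245 N down at 0.3 m → arm 5.3 m, τ = 245 × 5.3 = 1298 N·m clockwise.
Net moment of the loads = 2257 N·m clockwise.
The upward force F acts at the right end, arm 5.6 m, giving F × 5.6 counterclockwise.
Balancing moments: F × 5.6 = 2257, giving F = 2257 / 5.6 = 403 N.

F ≈ 403 N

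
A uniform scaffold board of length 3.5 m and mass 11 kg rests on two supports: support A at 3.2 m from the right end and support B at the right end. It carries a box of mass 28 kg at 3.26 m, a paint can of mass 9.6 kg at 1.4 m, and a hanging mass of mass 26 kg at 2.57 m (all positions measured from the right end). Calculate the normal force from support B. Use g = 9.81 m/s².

About support A:
Beam weight: 11 × 9.81 = 107.9 N down at 1.75 m → arm 1.45 m, τ = 107.9 × 1.45 = 156.5 N·m clockwise.
Box: 28 × 9.81 = 274.7 N down at 3.26 m → arm 0.06 m, τ = 274.7 × 0.06 = 16.48 N·m counterclockwise.
Paint can: 9.6 × 9.81 = 94.18 N down at 1.4 m → arm 1.8 m, τ = 94.18 × 1.8 = 169.5 N·m clockwise.
Hanging mass: 26 × 9.81 = 255.1 N down at 2.57 m → arm 0.63 m, τ = 255.1 × 0.63 = 160.7 N·m clockwise.
Net load moment about support A = 470.2 N·m clockwise.
Reaction R at support B is upward at 0 m, arm 3.2 m → moment R × 3.2 counterclockwise.
Setting net torque to zero: R × 3.2 = 470.2 → R = 147 N.

R_B ≈ 147 N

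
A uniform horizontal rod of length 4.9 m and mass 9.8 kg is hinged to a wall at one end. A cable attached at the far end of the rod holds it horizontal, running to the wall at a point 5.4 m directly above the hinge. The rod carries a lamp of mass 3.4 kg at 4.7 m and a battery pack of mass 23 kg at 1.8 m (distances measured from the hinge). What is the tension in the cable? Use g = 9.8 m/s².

T ≈ 220 N

About the hinge:
Beam weight: 9.8 × 9.8 = 96.04 N down at 2.45 m → arm 2.45 m, τ = 96.04 × 2.45 = 235.3 N·m clockwise.
Lamp: 3.4 × 9.8 = 33.32 N down at 4.7 m → arm 4.7 m, τ = 33.32 × 4.7 = 156.6 N·m clockwise.
Battery pack: 23 × 9.8 = 225.4 N down at 1.8 m → arm 1.8 m, τ = 225.4 × 1.8 = 405.7 N·m clockwise.
Total clockwise load moment = 797.6 N·m.
The cable tension T acts at 4.9 m; only its component perpendicular to the rod, T sinθ, produces torque. sinθ = h/√(h²+d²) = 5.4/√(5.4²+4.9²) = 0.7406.
Setting net torque to zero: T × 4.9 × 0.7406 = 797.6 → T = 797.6 / 3.629 = 220 N.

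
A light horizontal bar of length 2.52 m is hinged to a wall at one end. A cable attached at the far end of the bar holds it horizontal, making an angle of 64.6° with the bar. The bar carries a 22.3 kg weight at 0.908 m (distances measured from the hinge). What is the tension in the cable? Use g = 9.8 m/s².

T ≈ 87.2 N

Sum moments about the hinge (the unknown hinge reaction has zero arm there).
Weight: 22.3 × 9.8 = 218.5 N down at 0.908 m → arm 0.908 m, τ = 218.5 × 0.908 = 198.4 N·m clockwise.
Total clockwise load moment = 198.4 N·m.
The cable tension T acts at 2.52 m; only its component perpendicular to the bar, T sinθ, produces torque. sin 64.6° = 0.9033.
Balancing moments: T × 2.52 × 0.9033 = 198.4, giving T = 198.4 / 2.276 = 87.2 N.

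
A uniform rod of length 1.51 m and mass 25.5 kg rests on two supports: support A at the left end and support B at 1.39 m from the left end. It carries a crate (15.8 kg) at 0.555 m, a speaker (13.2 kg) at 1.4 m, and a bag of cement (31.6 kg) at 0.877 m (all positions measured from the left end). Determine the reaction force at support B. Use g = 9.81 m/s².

R_B ≈ 524 N

Take moments about support A.
Beam weight: 25.5 × 9.81 = 250.2 N down at 0.755 m → arm 0.755 m, τ = 250.2 × 0.755 = 188.9 N·m clockwise.
Crate: 15.8 × 9.81 = 155 N down at 0.555 m → arm 0.555 m, τ = 155 × 0.555 = 86.03 N·m clockwise.
Speaker: 13.2 × 9.81 = 129.5 N down at 1.4 m → arm 1.4 m, τ = 129.5 × 1.4 = 181.3 N·m clockwise.
Bag of cement: 31.6 × 9.81 = 310 N down at 0.877 m → arm 0.877 m, τ = 310 × 0.877 = 271.9 N·m clockwise.
Net load moment about support A = 728.1 N·m clockwise.
Reaction R at support B is upward at 1.39 m, arm 1.39 m → moment R × 1.39 counterclockwise.
Balancing moments: R × 1.39 = 728.1, giving R = 524 N.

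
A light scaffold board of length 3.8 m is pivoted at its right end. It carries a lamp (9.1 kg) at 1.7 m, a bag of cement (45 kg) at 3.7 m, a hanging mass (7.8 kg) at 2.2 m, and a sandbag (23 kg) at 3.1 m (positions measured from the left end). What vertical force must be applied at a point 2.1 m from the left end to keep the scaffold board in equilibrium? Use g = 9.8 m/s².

F ≈ 301 N

About the right end:
Lamp: 9.1 × 9.8 = 89.18 N down at 1.7 m → arm 2.1 m, τ = 89.18 × 2.1 = 187.3 N·m counterclockwise.
Bag of cement: 45 × 9.8 = 441 N down at 3.7 m → arm 0.1 m, τ = 441 × 0.1 = 44.1 N·m counterclockwise.
Hanging mass: 7.8 × 9.8 = 76.44 N down at 2.2 m → arm 1.6 m, τ = 76.44 × 1.6 = 122.3 N·m counterclockwise.
Sandbag: 23 × 9.8 = 225.4 N down at 3.1 m → arm 0.7 m, τ = 225.4 × 0.7 = 157.8 N·m counterclockwise.
Net moment of the loads = 511.5 N·m counterclockwise.
The upward force F acts at a point 2.1 m from the left end, arm 1.7 m, giving F × 1.7 clockwise.
Στ = 0 ⇒ F × 1.7 = 511.5 ⇒ F = 511.5 / 1.7 = 301 N.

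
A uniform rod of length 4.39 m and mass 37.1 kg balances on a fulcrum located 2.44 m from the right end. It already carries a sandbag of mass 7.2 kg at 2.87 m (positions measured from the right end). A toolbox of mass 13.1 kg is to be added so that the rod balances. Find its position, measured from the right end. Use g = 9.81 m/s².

Take moments about the fulcrum (at 2.44 m from the right end).
Beam weight: 37.1 × 9.81 = 364 N down at 2.195 m → arm 0.245 m, τ = 364 × 0.245 = 89.18 N·m clockwise.
Sandbag: 7.2 × 9.81 = 70.63 N down at 2.87 m → arm 0.43 m, τ = 70.63 × 0.43 = 30.37 N·m counterclockwise.
Net moment of existing loads = 58.81 N·m clockwise.
The toolbox weighs 13.1 × 9.81 = 128.5 N and must supply an equal counterclockwise moment, so its lever arm about the fulcrum is 58.81 / 128.5 = 0.458 m.
That puts it at 2.44 + 0.458 = 2.9 m from the right end.

x ≈ 2.9 m from the right end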